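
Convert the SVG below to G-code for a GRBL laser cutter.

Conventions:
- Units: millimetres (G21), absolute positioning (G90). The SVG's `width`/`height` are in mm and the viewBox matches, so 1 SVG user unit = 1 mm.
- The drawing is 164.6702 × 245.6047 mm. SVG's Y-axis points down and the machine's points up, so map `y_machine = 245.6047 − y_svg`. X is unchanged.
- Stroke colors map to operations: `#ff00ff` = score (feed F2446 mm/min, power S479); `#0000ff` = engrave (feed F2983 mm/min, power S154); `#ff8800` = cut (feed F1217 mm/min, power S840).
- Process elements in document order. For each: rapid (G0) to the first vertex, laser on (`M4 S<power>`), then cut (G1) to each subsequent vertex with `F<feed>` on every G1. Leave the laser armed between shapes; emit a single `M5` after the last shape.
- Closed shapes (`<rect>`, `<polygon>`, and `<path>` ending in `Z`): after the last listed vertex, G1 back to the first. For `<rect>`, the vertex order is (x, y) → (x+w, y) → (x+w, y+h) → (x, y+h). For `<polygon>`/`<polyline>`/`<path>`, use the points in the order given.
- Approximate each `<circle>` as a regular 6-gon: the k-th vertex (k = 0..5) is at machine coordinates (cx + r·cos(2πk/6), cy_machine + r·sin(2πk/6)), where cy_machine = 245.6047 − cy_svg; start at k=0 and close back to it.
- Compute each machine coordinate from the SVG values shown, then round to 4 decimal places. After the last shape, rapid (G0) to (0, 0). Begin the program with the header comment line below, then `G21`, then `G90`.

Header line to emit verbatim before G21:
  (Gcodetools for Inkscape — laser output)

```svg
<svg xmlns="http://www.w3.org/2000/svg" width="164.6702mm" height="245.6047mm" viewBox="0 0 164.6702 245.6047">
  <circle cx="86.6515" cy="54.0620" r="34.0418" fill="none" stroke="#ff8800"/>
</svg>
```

(Gcodetools for Inkscape — laser output)
G21
G90
G0 X120.6933 Y191.5427
M4 S840
G1 X103.6724 Y221.0238 F1217
G1 X69.6306 Y221.0238 F1217
G1 X52.6097 Y191.5427 F1217
G1 X69.6306 Y162.0616 F1217
G1 X103.6724 Y162.0616 F1217
G1 X120.6933 Y191.5427 F1217
M5
G0 X0.0000 Y0.0000

viewBox `0 0 164.6702 245.6047` with mm width/height → 1 unit = 1 mm. Flip: y_m = 245.6047 − y_svg.

**Shape 1** — `<circle>` circle, stroke `#ff8800` → cut (S840, F1217). Machine vertices: (120.6933,191.5427) → (103.6724,221.0238) → (69.6306,221.0238) → (52.6097,191.5427) → (69.6306,162.0616) → (103.6724,162.0616) → (120.6933,191.5427). Closed: final G1 returns to the first vertex.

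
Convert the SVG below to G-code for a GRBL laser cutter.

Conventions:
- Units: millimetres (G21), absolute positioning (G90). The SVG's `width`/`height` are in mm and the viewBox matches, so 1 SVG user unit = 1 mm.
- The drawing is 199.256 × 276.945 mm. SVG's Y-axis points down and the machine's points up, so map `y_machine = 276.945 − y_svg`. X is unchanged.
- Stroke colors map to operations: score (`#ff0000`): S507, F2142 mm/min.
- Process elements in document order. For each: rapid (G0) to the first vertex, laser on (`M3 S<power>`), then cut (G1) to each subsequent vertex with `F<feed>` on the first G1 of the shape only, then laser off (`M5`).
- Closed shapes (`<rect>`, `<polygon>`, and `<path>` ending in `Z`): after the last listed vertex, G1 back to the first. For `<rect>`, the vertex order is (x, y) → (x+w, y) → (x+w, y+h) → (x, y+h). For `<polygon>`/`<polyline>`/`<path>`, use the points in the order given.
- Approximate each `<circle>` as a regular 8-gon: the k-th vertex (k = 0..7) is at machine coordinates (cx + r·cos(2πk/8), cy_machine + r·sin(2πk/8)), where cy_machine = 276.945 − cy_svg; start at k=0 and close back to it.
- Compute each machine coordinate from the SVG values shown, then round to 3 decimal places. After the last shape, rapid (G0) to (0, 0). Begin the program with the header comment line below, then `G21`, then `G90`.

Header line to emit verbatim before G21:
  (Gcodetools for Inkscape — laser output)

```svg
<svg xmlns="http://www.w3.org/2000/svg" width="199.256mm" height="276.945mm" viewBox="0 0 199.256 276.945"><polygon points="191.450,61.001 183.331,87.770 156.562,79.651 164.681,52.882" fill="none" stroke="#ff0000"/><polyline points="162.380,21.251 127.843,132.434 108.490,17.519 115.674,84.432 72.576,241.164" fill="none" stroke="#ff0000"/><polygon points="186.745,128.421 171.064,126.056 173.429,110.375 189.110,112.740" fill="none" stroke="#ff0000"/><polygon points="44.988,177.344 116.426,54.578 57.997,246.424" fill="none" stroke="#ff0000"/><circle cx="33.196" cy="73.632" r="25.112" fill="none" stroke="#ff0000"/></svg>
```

(Gcodetools for Inkscape — laser output)
G21
G90
G0 X191.450 Y215.944
M3 S507
G1 X183.331 Y189.175 F2142
G1 X156.562 Y197.294
G1 X164.681 Y224.063
G1 X191.450 Y215.944
M5
G0 X162.380 Y255.694
M3 S507
G1 X127.843 Y144.511 F2142
G1 X108.490 Y259.426
G1 X115.674 Y192.513
G1 X72.576 Y35.781
M5
G0 X186.745 Y148.524
M3 S507
G1 X171.064 Y150.889 F2142
G1 X173.429 Y166.570
G1 X189.110 Y164.205
G1 X186.745 Y148.524
M5
G0 X44.988 Y99.601
M3 S507
G1 X116.426 Y222.367 F2142
G1 X57.997 Y30.521
G1 X44.988 Y99.601
M5
G0 X58.308 Y203.313
M3 S507
G1 X50.953 Y221.070 F2142
G1 X33.196 Y228.425
G1 X15.439 Y221.070
G1 X8.084 Y203.313
G1 X15.439 Y185.556
G1 X33.196 Y178.201
G1 X50.953 Y185.556
G1 X58.308 Y203.313
M5
G0 X0.000 Y0.000

viewBox `0 0 199.256 276.945` with mm width/height → 1 unit = 1 mm. Flip: y_m = 276.945 − y_svg.

**Shape 1** — `<polygon>` regular polygon, stroke `#ff0000` → score (S507, F2142). Machine vertices: (191.450,215.944) → (183.331,189.175) → (156.562,197.294) → (164.681,224.063) → (191.450,215.944). Closed: final G1 returns to the first vertex.

**Shape 2** — `<polyline>` open polyline, stroke `#ff0000` → score (S507, F2142). Machine vertices: (162.380,255.694) → (127.843,144.511) → (108.490,259.426) → (115.674,192.513) → (72.576,35.781). Open path.

**Shape 3** — `<polygon>` regular polygon, stroke `#ff0000` → score (S507, F2142). Machine vertices: (186.745,148.524) → (171.064,150.889) → (173.429,166.570) → (189.110,164.205) → (186.745,148.524). Closed: final G1 returns to the first vertex.

**Shape 4** — `<polygon>` closed polygon, stroke `#ff0000` → score (S507, F2142). Machine vertices: (44.988,99.601) → (116.426,222.367) → (57.997,30.521) → (44.988,99.601). Closed: final G1 returns to the first vertex.

**Shape 5** — `<circle>` circle, stroke `#ff0000` → score (S507, F2142). Machine vertices: (58.308,203.313) → (50.953,221.070) → (33.196,228.425) → (15.439,221.070) → (8.084,203.313) → (15.439,185.556) → (33.196,178.201) → (50.953,185.556) → (58.308,203.313). Closed: final G1 returns to the first vertex.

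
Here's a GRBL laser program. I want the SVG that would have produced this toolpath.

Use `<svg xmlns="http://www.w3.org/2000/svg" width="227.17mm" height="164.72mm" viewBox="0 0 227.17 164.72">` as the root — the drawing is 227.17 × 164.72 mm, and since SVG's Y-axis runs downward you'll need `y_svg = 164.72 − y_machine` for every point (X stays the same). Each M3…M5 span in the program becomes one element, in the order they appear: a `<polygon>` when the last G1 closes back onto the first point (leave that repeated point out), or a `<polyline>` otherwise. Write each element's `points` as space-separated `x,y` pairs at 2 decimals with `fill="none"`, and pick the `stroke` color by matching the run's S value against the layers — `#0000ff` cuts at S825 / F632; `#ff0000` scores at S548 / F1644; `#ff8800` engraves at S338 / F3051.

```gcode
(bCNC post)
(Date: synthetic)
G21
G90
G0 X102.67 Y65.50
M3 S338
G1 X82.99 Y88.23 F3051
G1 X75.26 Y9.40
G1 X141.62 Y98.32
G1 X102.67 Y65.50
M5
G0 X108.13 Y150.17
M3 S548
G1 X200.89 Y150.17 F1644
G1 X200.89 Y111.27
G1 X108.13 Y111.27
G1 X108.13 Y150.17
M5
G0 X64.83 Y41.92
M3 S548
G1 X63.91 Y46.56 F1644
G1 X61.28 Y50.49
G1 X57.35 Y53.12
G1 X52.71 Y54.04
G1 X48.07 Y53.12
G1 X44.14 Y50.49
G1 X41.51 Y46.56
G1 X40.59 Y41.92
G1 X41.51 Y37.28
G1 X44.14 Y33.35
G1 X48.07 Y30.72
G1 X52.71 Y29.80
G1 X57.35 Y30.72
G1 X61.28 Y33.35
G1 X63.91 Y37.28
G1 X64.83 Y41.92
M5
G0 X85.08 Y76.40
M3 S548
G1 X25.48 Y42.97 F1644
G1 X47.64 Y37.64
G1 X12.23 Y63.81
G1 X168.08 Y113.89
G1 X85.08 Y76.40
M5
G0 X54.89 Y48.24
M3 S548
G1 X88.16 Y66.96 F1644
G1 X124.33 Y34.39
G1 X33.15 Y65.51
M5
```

<svg xmlns="http://www.w3.org/2000/svg" width="227.17mm" height="164.72mm" viewBox="0 0 227.17 164.72">
  <polygon points="102.67,99.22 82.99,76.49 75.26,155.32 141.62,66.40" fill="none" stroke="#ff8800"/>
  <polygon points="108.13,14.55 200.89,14.55 200.89,53.45 108.13,53.45" fill="none" stroke="#ff0000"/>
  <polygon points="64.83,122.80 63.91,118.16 61.28,114.23 57.35,111.60 52.71,110.68 48.07,111.60 44.14,114.23 41.51,118.16 40.59,122.80 41.51,127.44 44.14,131.37 48.07,134.00 52.71,134.92 57.35,134.00 61.28,131.37 63.91,127.44" fill="none" stroke="#ff0000"/>
  <polygon points="85.08,88.32 25.48,121.75 47.64,127.08 12.23,100.91 168.08,50.83" fill="none" stroke="#ff0000"/>
  <polyline points="54.89,116.48 88.16,97.76 124.33,130.33 33.15,99.21" fill="none" stroke="#ff0000"/>
</svg>

y_svg = 164.72 − y_m.

[1] S338→`#ff8800` (engrave); closed run; points: 102.67,99.22 82.99,76.49 75.26,155.32 141.62,66.40

[2] S548→`#ff0000` (score); closed run; points: 108.13,14.55 200.89,14.55 200.89,53.45 108.13,53.45

[3] S548→`#ff0000` (score); closed run; points: 64.83,122.80 63.91,118.16 61.28,114.23 57.35,111.60 52.71,110.68 48.07,111.60 44.14,114.23 41.51,118.16 40.59,122.80 41.51,127.44 44.14,131.37 48.07,134.00 52.71,134.92 57.35,134.00 61.28,131.37 63.91,127.44

[4] S548→`#ff0000` (score); closed run; points: 85.08,88.32 25.48,121.75 47.64,127.08 12.23,100.91 168.08,50.83

[5] S548→`#ff0000` (score); open run; points: 54.89,116.48 88.16,97.76 124.33,130.33 33.15,99.21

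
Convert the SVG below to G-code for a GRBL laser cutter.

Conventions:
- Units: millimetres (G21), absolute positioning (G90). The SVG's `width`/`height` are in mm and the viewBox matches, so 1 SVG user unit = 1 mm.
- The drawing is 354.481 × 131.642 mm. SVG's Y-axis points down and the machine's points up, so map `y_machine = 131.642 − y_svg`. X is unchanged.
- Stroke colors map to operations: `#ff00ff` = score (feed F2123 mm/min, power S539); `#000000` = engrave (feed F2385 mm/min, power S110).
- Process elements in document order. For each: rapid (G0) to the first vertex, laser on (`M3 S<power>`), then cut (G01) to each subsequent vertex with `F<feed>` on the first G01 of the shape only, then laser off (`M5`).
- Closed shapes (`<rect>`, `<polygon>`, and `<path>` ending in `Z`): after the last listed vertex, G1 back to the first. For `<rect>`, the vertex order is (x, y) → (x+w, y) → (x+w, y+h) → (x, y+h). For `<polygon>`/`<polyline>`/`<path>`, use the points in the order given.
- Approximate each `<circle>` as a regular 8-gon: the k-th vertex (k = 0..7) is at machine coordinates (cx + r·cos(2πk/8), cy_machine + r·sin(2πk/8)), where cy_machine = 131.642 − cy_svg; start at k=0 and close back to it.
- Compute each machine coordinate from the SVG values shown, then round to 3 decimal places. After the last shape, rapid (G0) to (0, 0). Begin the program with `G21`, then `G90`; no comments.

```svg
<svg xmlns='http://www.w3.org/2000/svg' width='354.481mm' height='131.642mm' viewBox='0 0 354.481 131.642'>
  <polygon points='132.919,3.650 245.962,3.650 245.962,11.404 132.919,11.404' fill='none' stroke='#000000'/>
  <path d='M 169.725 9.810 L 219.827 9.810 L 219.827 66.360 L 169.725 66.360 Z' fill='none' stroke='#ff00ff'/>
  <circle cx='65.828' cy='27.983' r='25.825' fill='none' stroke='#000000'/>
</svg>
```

G21
G90
G0 X132.919 Y127.992
M3 S110
G01 X245.962 Y127.992 F2385
G01 X245.962 Y120.238
G01 X132.919 Y120.238
G01 X132.919 Y127.992
M5
G0 X169.725 Y121.832
M3 S539
G01 X219.827 Y121.832 F2123
G01 X219.827 Y65.282
G01 X169.725 Y65.282
G01 X169.725 Y121.832
M5
G0 X91.653 Y103.659
M3 S110
G01 X84.089 Y121.920 F2385
G01 X65.828 Y129.484
G01 X47.567 Y121.920
G01 X40.003 Y103.659
G01 X47.567 Y85.398
G01 X65.828 Y77.834
G01 X84.089 Y85.398
G01 X91.653 Y103.659
M5
G0 X0.000 Y0.000

viewBox `0 0 354.481 131.642` with mm width/height → 1 unit = 1 mm. Flip: y_m = 131.642 − y_svg.

**Shape 1** — `<polygon>` rectangle, stroke `#000000` → engrave (S110, F2385). Machine vertices: (132.919,127.992) → (245.962,127.992) → (245.962,120.238) → (132.919,120.238) → (132.919,127.992). Closed: final G1 returns to the first vertex.

**Shape 2** — `<path>` rectangle, stroke `#ff00ff` → score (S539, F2123). Machine vertices: (169.725,121.832) → (219.827,121.832) → (219.827,65.282) → (169.725,65.282) → (169.725,121.832). Closed: final G1 returns to the first vertex.

**Shape 3** — `<circle>` circle, stroke `#000000` → engrave (S110, F2385). Machine vertices: (91.653,103.659) → (84.089,121.920) → (65.828,129.484) → (47.567,121.920) → (40.003,103.659) → (47.567,85.398) → (65.828,77.834) → (84.089,85.398) → (91.653,103.659). Closed: final G1 returns to the first vertex.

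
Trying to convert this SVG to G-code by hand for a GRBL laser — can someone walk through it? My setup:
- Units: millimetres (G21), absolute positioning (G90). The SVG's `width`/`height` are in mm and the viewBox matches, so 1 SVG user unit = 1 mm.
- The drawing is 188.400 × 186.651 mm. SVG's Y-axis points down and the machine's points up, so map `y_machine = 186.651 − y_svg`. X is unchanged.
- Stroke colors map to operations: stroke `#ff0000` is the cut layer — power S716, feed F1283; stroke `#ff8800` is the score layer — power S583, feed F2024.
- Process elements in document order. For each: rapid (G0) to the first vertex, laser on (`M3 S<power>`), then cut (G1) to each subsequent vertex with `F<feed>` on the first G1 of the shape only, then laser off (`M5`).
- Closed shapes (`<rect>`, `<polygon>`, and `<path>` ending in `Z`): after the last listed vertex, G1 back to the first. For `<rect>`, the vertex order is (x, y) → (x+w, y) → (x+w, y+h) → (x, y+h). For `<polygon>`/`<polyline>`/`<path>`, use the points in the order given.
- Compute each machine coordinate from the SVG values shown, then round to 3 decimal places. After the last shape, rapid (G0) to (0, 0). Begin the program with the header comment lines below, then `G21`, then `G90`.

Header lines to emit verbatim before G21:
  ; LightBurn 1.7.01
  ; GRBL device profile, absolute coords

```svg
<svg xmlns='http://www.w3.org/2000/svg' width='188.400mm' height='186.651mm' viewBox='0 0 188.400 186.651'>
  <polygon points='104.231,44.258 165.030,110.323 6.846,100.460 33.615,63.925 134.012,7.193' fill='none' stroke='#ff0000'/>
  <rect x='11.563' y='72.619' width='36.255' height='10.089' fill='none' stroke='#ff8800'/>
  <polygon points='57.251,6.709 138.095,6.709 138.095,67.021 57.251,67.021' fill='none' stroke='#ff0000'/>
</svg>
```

; LightBurn 1.7.01
; GRBL device profile, absolute coords
G21
G90
G0 X104.231 Y142.393
M3 S716
G1 X165.030 Y76.328 F1283
G1 X6.846 Y86.191
G1 X33.615 Y122.726
G1 X134.012 Y179.458
G1 X104.231 Y142.393
M5
G0 X11.563 Y114.032
M3 S583
G1 X47.818 Y114.032 F2024
G1 X47.818 Y103.943
G1 X11.563 Y103.943
G1 X11.563 Y114.032
M5
G0 X57.251 Y179.942
M3 S716
G1 X138.095 Y179.942 F1283
G1 X138.095 Y119.630
G1 X57.251 Y119.630
G1 X57.251 Y179.942
M5
G0 X0.000 Y0.000

viewBox `0 0 188.400 186.651` with mm width/height → 1 unit = 1 mm. Flip: y_m = 186.651 − y_svg.

**Shape 1** — `<polygon>` closed polygon, stroke `#ff0000` → cut (S716, F1283). Machine vertices: (104.231,142.393) → (165.030,76.328) → (6.846,86.191) → (33.615,122.726) → (134.012,179.458) → (104.231,142.393). Closed: final G1 returns to the first vertex.

**Shape 2** — `<rect>` rectangle, stroke `#ff8800` → score (S583, F2024). Machine vertices: (11.563,114.032) → (47.818,114.032) → (47.818,103.943) → (11.563,103.943) → (11.563,114.032). Closed: final G1 returns to the first vertex.

**Shape 3** — `<polygon>` rectangle, stroke `#ff0000` → cut (S716, F1283). Machine vertices: (57.251,179.942) → (138.095,179.942) → (138.095,119.630) → (57.251,119.630) → (57.251,179.942). Closed: final G1 returns to the first vertex.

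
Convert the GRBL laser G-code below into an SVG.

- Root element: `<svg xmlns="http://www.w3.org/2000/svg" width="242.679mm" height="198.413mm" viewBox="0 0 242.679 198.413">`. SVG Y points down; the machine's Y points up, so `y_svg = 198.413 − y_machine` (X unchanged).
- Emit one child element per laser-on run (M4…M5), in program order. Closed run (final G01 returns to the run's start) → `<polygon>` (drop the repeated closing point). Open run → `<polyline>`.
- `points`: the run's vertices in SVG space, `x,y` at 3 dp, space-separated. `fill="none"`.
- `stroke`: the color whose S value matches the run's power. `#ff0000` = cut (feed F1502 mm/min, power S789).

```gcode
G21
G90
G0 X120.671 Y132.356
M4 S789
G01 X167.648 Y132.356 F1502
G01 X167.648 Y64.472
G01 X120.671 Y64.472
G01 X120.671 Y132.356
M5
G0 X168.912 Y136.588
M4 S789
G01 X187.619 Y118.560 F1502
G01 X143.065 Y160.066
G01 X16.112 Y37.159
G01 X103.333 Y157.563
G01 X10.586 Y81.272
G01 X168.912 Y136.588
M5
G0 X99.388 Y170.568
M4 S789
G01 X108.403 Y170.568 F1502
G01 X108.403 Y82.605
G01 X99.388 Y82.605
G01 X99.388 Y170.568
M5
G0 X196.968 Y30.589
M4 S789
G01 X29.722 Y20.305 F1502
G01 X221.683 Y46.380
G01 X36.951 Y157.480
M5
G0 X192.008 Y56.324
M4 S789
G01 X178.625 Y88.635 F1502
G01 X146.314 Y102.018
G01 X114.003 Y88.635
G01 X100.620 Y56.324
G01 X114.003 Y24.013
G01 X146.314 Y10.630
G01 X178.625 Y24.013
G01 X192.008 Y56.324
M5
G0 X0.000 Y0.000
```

<svg xmlns="http://www.w3.org/2000/svg" width="242.679mm" height="198.413mm" viewBox="0 0 242.679 198.413">
  <polygon points="120.671,66.057 167.648,66.057 167.648,133.941 120.671,133.941" fill="none" stroke="#ff0000"/>
  <polygon points="168.912,61.825 187.619,79.853 143.065,38.347 16.112,161.254 103.333,40.850 10.586,117.141" fill="none" stroke="#ff0000"/>
  <polygon points="99.388,27.845 108.403,27.845 108.403,115.808 99.388,115.808" fill="none" stroke="#ff0000"/>
  <polyline points="196.968,167.824 29.722,178.108 221.683,152.033 36.951,40.933" fill="none" stroke="#ff0000"/>
  <polygon points="192.008,142.089 178.625,109.778 146.314,96.395 114.003,109.778 100.620,142.089 114.003,174.400 146.314,187.783 178.625,174.400" fill="none" stroke="#ff0000"/>
</svg>

Each laser-on run becomes one SVG element. Flip Y back into SVG space with y_svg = 198.413 − y_machine. Every run uses S789, so all elements get stroke `#ff0000` (cut).

Run 1: The run returns to its start, so emit a `<polygon>` with points (Y-flipped): 120.671,66.057 167.648,66.057 167.648,133.941 120.671,133.941.

Run 2: The run returns to its start, so emit a `<polygon>` with points (Y-flipped): 168.912,61.825 187.619,79.853 143.065,38.347 16.112,161.254 103.333,40.850 10.586,117.141.

Run 3: The run returns to its start, so emit a `<polygon>` with points (Y-flipped): 99.388,27.845 108.403,27.845 108.403,115.808 99.388,115.808.

Run 4: The run is open, so emit a `<polyline>` with points (Y-flipped): 196.968,167.824 29.722,178.108 221.683,152.033 36.951,40.933.

Run 5: The run returns to its start, so emit a `<polygon>` with points (Y-flipped): 192.008,142.089 178.625,109.778 146.314,96.395 114.003,109.778 100.620,142.089 114.003,174.400 146.314,187.783 178.625,174.400.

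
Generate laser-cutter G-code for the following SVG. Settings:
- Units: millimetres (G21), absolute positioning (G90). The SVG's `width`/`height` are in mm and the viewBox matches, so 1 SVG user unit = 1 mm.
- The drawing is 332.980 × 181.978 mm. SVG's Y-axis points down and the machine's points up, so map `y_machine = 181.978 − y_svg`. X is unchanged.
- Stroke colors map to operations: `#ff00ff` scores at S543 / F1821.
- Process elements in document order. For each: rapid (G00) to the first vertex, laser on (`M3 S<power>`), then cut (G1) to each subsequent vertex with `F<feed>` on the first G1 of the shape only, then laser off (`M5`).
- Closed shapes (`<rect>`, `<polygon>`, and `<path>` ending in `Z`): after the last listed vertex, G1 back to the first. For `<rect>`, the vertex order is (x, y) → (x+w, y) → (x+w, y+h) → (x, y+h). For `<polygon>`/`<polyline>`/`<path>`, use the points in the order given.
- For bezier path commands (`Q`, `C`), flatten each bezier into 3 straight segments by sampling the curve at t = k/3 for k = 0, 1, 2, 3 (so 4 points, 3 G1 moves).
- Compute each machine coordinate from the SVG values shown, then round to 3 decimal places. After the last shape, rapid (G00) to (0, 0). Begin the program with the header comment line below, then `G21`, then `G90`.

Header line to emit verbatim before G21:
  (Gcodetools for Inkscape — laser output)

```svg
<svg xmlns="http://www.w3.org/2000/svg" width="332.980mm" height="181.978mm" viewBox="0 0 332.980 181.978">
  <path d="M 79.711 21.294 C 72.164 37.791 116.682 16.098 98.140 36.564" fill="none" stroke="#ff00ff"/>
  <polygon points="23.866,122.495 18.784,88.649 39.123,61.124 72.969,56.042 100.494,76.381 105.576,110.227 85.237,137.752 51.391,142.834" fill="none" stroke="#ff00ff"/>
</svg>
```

Since the viewBox matches the mm dimensions, user units are millimetres directly. The only transform is the Y-flip y_m = 181.978 − y_svg.

Shape 1 is a cubic bezier drawn with `<path>`. Its stroke #ff00ff means score at S543, F1821. After flipping Y the toolpath is (79.711,160.684) → (85.255,153.941) → (99.926,154.803) → (98.140,145.414).

Shape 2 is a regular polygon drawn with `<polygon>`. Its stroke #ff00ff means score at S543, F1821. After flipping Y the toolpath is (23.866,59.483) → (18.784,93.329) → (39.123,120.854) → (72.969,125.936) → (100.494,105.597) → (105.576,71.751) → (85.237,44.226) → (51.391,39.144) → (23.866,59.483), returning to the start.

(Gcodetools for Inkscape — laser output)
G21
G90
G00 X79.711 Y160.684
M3 S543
G1 X85.255 Y153.941 F1821
G1 X99.926 Y154.803
G1 X98.140 Y145.414
M5
G00 X23.866 Y59.483
M3 S543
G1 X18.784 Y93.329 F1821
G1 X39.123 Y120.854
G1 X72.969 Y125.936
G1 X100.494 Y105.597
G1 X105.576 Y71.751
G1 X85.237 Y44.226
G1 X51.391 Y39.144
G1 X23.866 Y59.483
M5
G00 X0.000 Y0.000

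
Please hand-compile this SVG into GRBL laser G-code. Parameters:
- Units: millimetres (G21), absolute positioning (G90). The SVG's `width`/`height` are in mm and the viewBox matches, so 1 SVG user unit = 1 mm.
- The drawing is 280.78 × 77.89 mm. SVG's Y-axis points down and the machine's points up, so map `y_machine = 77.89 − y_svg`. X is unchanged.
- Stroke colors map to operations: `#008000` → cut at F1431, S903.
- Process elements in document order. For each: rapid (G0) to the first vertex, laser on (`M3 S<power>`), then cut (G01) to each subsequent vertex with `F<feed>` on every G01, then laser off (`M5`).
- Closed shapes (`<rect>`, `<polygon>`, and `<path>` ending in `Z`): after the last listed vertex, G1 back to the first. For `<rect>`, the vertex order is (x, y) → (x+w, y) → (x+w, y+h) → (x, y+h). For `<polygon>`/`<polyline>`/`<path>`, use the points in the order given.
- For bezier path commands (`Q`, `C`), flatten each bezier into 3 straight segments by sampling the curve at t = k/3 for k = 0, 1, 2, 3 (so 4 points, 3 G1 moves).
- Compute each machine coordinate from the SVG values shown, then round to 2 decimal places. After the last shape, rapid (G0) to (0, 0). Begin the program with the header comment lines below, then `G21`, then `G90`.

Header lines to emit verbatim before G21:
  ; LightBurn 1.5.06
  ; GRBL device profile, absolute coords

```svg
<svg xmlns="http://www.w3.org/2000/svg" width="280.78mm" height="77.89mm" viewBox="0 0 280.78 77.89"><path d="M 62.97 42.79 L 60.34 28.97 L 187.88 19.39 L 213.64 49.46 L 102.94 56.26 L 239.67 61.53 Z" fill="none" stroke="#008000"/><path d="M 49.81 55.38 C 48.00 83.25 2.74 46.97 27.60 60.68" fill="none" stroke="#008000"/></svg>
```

; LightBurn 1.5.06
; GRBL device profile, absolute coords
G21
G90
G0 X62.97 Y35.10
M3 S903
G01 X60.34 Y48.92 F1431
G01 X187.88 Y58.50 F1431
G01 X213.64 Y28.43 F1431
G01 X102.94 Y21.63 F1431
G01 X239.67 Y16.36 F1431
G01 X62.97 Y35.10 F1431
M5
G0 X49.81 Y22.51
M3 S903
G01 X37.72 Y11.80 F1431
G01 X21.91 Y18.48 F1431
G01 X27.60 Y17.21 F1431
M5
G0 X0.00 Y0.00

viewBox `0 0 280.78 77.89` with mm width/height → 1 unit = 1 mm. Flip: y_m = 77.89 − y_svg.

**Shape 1** — `<path>` closed polygon, stroke `#008000` → cut (S903, F1431). Machine vertices: (62.97,35.10) → (60.34,48.92) → (187.88,58.50) → (213.64,28.43) → (102.94,21.63) → (239.67,16.36) → (62.97,35.10). Closed: final G1 returns to the first vertex.

**Shape 2** — `<path>` cubic bezier, stroke `#008000` → cut (S903, F1431). Control points (SVG): P0=(49.81,55.38), P1=(48.00,83.25), P2=(2.74,46.97), P3=(27.60,60.68); sampled at t=k/3. Machine vertices: (49.81,22.51) → (37.72,11.80) → (21.91,18.48) → (27.60,17.21). Open path.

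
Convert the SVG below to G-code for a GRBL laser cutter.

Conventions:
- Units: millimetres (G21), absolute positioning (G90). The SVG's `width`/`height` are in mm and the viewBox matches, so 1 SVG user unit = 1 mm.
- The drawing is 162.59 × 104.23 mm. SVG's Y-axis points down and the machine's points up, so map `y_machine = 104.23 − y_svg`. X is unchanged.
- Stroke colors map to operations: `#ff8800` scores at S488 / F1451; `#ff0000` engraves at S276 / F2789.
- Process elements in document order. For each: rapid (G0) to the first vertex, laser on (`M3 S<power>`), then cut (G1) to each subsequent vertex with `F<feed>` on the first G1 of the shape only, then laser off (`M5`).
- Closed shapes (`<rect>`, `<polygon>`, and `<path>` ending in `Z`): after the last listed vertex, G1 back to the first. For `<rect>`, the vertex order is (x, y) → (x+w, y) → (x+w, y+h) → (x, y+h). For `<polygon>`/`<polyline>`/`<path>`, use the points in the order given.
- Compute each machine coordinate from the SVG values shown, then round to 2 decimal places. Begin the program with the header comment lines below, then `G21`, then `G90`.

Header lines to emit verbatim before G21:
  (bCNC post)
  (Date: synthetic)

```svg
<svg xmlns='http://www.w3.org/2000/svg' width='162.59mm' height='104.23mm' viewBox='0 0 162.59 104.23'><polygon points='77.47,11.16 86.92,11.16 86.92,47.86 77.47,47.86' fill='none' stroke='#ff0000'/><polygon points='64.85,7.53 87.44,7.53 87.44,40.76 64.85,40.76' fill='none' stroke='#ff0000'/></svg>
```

(bCNC post)
(Date: synthetic)
G21
G90
G0 X77.47 Y93.07
M3 S276
G1 X86.92 Y93.07 F2789
G1 X86.92 Y56.37
G1 X77.47 Y56.37
G1 X77.47 Y93.07
M5
G0 X64.85 Y96.70
M3 S276
G1 X87.44 Y96.70 F2789
G1 X87.44 Y63.47
G1 X64.85 Y63.47
G1 X64.85 Y96.70
M5

viewBox `0 0 162.59 104.23` with mm width/height → 1 unit = 1 mm. Flip: y_m = 104.23 − y_svg.

**Shape 1** — `<polygon>` rectangle, stroke `#ff0000` → engrave (S276, F2789). Machine vertices: (77.47,93.07) → (86.92,93.07) → (86.92,56.37) → (77.47,56.37) → (77.47,93.07). Closed: final G1 returns to the first vertex.

**Shape 2** — `<polygon>` rectangle, stroke `#ff0000` → engrave (S276, F2789). Machine vertices: (64.85,96.70) → (87.44,96.70) → (87.44,63.47) → (64.85,63.47) → (64.85,96.70). Closed: final G1 returns to the first vertex.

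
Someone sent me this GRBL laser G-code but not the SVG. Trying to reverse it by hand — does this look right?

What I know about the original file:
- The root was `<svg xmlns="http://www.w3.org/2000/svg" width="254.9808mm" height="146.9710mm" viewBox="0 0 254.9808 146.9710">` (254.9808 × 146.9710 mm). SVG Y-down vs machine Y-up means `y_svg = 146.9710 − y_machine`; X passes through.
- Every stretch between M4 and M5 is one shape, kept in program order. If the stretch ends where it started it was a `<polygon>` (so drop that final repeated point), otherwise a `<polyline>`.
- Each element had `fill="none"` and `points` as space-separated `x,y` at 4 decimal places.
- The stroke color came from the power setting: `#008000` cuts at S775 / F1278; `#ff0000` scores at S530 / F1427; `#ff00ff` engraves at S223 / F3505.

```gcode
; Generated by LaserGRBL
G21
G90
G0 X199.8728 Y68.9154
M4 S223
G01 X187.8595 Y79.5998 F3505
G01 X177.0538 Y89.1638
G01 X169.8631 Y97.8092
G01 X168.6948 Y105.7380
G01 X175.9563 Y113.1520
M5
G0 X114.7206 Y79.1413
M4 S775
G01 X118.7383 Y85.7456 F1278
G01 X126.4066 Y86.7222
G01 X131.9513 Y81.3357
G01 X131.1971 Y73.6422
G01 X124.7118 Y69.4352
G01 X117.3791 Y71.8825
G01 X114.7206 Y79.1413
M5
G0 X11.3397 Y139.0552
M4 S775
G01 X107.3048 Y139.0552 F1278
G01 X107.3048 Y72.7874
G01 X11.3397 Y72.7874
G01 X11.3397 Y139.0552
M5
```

<svg xmlns="http://www.w3.org/2000/svg" width="254.9808mm" height="146.9710mm" viewBox="0 0 254.9808 146.9710">
  <polyline points="199.8728,78.0556 187.8595,67.3712 177.0538,57.8072 169.8631,49.1618 168.6948,41.2330 175.9563,33.8190" fill="none" stroke="#ff00ff"/>
  <polygon points="114.7206,67.8297 118.7383,61.2254 126.4066,60.2488 131.9513,65.6353 131.1971,73.3288 124.7118,77.5358 117.3791,75.0885" fill="none" stroke="#008000"/>
  <polygon points="11.3397,7.9158 107.3048,7.9158 107.3048,74.1836 11.3397,74.1836" fill="none" stroke="#008000"/>
</svg>

Machine Y-up, SVG Y-down with viewBox height 146.9710, so y_svg = 146.9710 − y_machine; X carries over.

Run 1: the run's S223 means `#ff00ff` (engrave). The run is open, so emit a `<polyline>` with points (Y-flipped): 199.8728,78.0556 187.8595,67.3712 177.0538,57.8072 169.8631,49.1618 168.6948,41.2330 175.9563,33.8190.

Run 2: S775 ⇒ cut layer `#008000`. The run returns to its start, so emit a `<polygon>` with points (Y-flipped): 114.7206,67.8297 118.7383,61.2254 126.4066,60.2488 131.9513,65.6353 131.1971,73.3288 124.7118,77.5358 117.3791,75.0885.

Run 3: power S775 maps to stroke `#008000` (cut). The run returns to its start, so emit a `<polygon>` with points (Y-flipped): 11.3397,7.9158 107.3048,7.9158 107.3048,74.1836 11.3397,74.1836.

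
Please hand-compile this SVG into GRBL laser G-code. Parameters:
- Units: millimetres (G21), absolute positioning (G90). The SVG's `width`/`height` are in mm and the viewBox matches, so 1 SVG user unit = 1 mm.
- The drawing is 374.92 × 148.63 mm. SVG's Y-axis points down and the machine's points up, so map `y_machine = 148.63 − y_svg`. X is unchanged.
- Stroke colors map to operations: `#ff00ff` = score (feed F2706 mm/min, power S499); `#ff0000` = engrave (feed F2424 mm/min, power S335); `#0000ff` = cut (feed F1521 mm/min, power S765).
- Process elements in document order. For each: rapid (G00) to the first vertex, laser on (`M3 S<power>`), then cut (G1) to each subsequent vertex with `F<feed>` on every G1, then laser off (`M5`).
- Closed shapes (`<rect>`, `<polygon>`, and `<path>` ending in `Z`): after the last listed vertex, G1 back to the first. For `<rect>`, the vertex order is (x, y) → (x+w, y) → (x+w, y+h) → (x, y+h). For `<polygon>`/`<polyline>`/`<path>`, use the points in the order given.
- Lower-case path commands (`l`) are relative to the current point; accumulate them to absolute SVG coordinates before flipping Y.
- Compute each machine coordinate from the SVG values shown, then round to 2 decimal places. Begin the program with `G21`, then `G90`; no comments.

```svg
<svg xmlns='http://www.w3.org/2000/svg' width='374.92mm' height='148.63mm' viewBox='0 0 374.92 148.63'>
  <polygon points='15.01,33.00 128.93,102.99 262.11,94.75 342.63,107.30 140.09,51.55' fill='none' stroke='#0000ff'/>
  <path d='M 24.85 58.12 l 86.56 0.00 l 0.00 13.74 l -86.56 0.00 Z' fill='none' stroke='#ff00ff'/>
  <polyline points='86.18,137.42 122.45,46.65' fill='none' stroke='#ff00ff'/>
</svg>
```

G21
G90
G00 X15.01 Y115.63
M3 S765
G1 X128.93 Y45.64 F1521
G1 X262.11 Y53.88 F1521
G1 X342.63 Y41.33 F1521
G1 X140.09 Y97.08 F1521
G1 X15.01 Y115.63 F1521
M5
G00 X24.85 Y90.51
M3 S499
G1 X111.41 Y90.51 F2706
G1 X111.41 Y76.77 F2706
G1 X24.85 Y76.77 F2706
G1 X24.85 Y90.51 F2706
M5
G00 X86.18 Y11.21
M3 S499
G1 X122.45 Y101.98 F2706
M5

1 u = 1 mm; y_m = 148.63 − y.

[1] `<polygon>` closed polygon, #0000ff→cut S765 F1521: (15.01,115.63) → (128.93,45.64) → (262.11,53.88) → (342.63,41.33) → (140.09,97.08) → (15.01,115.63) (closed)

[2] `<path>` rectangle, #ff00ff→score S499 F2706: (24.85,90.51) → (111.41,90.51) → (111.41,76.77) → (24.85,76.77) → (24.85,90.51) (closed)

[3] `<polyline>` line segment, #ff00ff→score S499 F2706: (86.18,11.21) → (122.45,101.98)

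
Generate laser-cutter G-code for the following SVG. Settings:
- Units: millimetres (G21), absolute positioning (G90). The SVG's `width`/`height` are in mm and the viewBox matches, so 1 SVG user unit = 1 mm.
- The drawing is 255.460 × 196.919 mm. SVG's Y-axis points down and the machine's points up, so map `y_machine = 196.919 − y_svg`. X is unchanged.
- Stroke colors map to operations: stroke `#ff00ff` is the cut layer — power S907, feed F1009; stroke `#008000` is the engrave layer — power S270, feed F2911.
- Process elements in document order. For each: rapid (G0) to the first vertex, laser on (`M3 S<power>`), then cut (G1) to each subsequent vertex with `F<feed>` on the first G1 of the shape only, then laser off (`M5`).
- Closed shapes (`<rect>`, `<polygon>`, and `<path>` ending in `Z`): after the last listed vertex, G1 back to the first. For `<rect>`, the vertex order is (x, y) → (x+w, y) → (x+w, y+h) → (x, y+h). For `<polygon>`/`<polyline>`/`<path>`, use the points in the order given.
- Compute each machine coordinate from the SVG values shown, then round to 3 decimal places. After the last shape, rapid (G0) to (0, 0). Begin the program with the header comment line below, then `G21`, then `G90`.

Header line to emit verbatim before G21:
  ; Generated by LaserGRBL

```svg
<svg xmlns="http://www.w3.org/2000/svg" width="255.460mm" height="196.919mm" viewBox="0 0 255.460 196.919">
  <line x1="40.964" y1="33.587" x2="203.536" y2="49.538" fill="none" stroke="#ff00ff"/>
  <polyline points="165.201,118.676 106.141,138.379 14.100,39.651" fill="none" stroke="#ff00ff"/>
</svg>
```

Since the viewBox matches the mm dimensions, user units are millimetres directly. The only transform is the Y-flip y_m = 196.919 − y_svg.

Shape 1 is a line segment drawn with `<line>`. Its stroke #ff00ff means cut at S907, F1009. After flipping Y the toolpath is (40.964,163.332) → (203.536,147.381).

Shape 2 is a open polyline drawn with `<polyline>`. Its stroke #ff00ff means cut at S907, F1009. After flipping Y the toolpath is (165.201,78.243) → (106.141,58.540) → (14.100,157.268).

; Generated by LaserGRBL
G21
G90
G0 X40.964 Y163.332
M3 S907
G1 X203.536 Y147.381 F1009
M5
G0 X165.201 Y78.243
M3 S907
G1 X106.141 Y58.540 F1009
G1 X14.100 Y157.268
M5
G0 X0.000 Y0.000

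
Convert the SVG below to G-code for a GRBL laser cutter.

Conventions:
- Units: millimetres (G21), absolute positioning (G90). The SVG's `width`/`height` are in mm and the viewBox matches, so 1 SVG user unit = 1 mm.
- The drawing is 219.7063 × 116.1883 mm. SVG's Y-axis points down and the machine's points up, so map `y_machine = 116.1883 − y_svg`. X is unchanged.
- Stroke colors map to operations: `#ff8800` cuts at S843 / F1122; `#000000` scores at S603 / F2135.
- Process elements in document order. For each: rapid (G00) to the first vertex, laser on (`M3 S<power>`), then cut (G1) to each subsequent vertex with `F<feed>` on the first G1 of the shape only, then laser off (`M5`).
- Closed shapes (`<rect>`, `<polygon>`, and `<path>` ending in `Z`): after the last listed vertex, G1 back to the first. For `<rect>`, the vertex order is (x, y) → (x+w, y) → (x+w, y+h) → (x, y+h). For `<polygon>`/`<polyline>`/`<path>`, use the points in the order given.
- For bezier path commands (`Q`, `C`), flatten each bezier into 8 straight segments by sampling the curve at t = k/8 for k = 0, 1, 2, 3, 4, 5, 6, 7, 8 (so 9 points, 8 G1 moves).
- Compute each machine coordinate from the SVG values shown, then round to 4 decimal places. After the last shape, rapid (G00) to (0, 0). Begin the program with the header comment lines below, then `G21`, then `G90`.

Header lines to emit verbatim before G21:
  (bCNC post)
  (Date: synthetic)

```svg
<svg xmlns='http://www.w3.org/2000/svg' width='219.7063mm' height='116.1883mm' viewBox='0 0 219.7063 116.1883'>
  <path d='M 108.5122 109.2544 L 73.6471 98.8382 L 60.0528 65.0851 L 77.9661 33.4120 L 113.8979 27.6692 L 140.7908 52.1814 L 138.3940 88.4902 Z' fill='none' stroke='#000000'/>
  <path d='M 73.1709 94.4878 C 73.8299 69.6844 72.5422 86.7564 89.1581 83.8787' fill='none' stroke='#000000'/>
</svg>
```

viewBox `0 0 219.7063 116.1883` with mm width/height → 1 unit = 1 mm. Flip: y_m = 116.1883 − y_svg.

**Shape 1** — `<path>` regular polygon, stroke `#000000` → score (S603, F2135). Machine vertices: (108.5122,6.9339) → (73.6471,17.3501) → (60.0528,51.1032) → (77.9661,82.7763) → (113.8979,88.5191) → (140.7908,64.0069) → (138.3940,27.6981) → (108.5122,6.9339). Closed: final G1 returns to the first vertex.

**Shape 2** — `<path>` cubic bezier, stroke `#000000` → score (S603, F2135). Control points (SVG): P0=(73.1709,94.4878), P1=(73.8299,69.6844), P2=(72.5422,86.7564), P3=(89.1581,83.8787); sampled at t=k/8. Machine vertices: (73.1709,21.7005) → (73.3655,29.1596) → (73.6103,33.4174) → (74.1378,35.1984) → (75.1807,35.2272) → (76.9715,34.2282) → (79.7429,32.9259) → (83.7276,32.0449) → (89.1581,32.3096). Open path.

(bCNC post)
(Date: synthetic)
G21
G90
G00 X108.5122 Y6.9339
M3 S603
G1 X73.6471 Y17.3501 F2135
G1 X60.0528 Y51.1032
G1 X77.9661 Y82.7763
G1 X113.8979 Y88.5191
G1 X140.7908 Y64.0069
G1 X138.3940 Y27.6981
G1 X108.5122 Y6.9339
M5
G00 X73.1709 Y21.7005
M3 S603
G1 X73.3655 Y29.1596 F2135
G1 X73.6103 Y33.4174
G1 X74.1378 Y35.1984
G1 X75.1807 Y35.2272
G1 X76.9715 Y34.2282
G1 X79.7429 Y32.9259
G1 X83.7276 Y32.0449
G1 X89.1581 Y32.3096
M5
G00 X0.0000 Y0.0000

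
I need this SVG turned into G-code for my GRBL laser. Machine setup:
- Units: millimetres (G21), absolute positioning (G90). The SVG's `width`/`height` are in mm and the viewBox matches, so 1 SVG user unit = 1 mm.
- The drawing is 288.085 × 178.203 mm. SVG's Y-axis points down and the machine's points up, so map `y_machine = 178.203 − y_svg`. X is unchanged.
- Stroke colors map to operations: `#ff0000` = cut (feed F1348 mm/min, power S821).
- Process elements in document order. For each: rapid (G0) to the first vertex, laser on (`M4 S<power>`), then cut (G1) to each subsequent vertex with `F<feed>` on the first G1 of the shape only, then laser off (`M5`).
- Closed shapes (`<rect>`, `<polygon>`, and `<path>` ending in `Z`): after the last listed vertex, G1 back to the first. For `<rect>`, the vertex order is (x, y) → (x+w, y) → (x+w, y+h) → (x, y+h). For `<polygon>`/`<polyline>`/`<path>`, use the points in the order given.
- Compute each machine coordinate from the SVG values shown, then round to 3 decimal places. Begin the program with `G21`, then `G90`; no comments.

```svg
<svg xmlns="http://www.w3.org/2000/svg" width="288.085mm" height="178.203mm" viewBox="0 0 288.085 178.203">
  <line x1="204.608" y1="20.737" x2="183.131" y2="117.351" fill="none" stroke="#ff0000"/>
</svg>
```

G21
G90
G0 X204.608 Y157.466
M4 S821
G1 X183.131 Y60.852 F1348
M5

Since the viewBox matches the mm dimensions, user units are millimetres directly. The only transform is the Y-flip y_m = 178.203 − y_svg.

Shape 1 is a line segment drawn with `<line>`. Its stroke #ff0000 means cut at S821, F1348. After flipping Y the toolpath is (204.608,157.466) → (183.131,60.852).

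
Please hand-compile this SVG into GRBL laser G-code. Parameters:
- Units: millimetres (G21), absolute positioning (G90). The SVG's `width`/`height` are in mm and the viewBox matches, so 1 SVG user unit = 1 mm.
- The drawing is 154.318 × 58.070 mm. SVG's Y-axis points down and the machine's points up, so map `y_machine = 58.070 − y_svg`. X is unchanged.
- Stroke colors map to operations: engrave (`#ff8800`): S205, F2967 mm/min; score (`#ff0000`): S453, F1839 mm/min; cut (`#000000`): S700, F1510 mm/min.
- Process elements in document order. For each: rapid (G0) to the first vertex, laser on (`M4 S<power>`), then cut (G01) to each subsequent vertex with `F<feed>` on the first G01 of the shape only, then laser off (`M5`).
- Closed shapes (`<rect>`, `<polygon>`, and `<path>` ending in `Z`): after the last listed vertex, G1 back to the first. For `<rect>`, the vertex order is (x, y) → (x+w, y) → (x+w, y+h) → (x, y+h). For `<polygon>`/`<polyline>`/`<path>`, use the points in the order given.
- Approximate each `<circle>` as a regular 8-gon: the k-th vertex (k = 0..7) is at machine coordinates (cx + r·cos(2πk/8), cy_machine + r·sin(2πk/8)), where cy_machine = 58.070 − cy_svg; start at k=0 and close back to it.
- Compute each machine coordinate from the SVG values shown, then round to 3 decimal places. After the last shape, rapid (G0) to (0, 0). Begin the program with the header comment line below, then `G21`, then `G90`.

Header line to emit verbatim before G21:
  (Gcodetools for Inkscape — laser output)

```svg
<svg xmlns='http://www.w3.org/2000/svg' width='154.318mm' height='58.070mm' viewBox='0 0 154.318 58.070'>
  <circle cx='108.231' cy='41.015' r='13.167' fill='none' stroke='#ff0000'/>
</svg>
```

viewBox `0 0 154.318 58.070` with mm width/height → 1 unit = 1 mm. Flip: y_m = 58.070 − y_svg.

**Shape 1** — `<circle>` circle, stroke `#ff0000` → score (S453, F1839). Machine vertices: (121.398,17.055) → (117.541,26.365) → (108.231,30.222) → (98.921,26.365) → (95.064,17.055) → (98.921,7.745) → (108.231,3.888) → (117.541,7.745) → (121.398,17.055). Closed: final G1 returns to the first vertex.

(Gcodetools for Inkscape — laser output)
G21
G90
G0 X121.398 Y17.055
M4 S453
G01 X117.541 Y26.365 F1839
G01 X108.231 Y30.222
G01 X98.921 Y26.365
G01 X95.064 Y17.055
G01 X98.921 Y7.745
G01 X108.231 Y3.888
G01 X117.541 Y7.745
G01 X121.398 Y17.055
M5
G0 X0.000 Y0.000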